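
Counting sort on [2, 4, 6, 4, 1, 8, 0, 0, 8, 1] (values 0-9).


Input: [2, 4, 6, 4, 1, 8, 0, 0, 8, 1]
Counts: [2, 2, 1, 0, 2, 0, 1, 0, 2, 0]

Sorted: [0, 0, 1, 1, 2, 4, 4, 6, 8, 8]


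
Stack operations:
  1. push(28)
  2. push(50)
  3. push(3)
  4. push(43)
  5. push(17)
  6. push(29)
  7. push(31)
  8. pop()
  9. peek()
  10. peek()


push(28) -> [28]
push(50) -> [28, 50]
push(3) -> [28, 50, 3]
push(43) -> [28, 50, 3, 43]
push(17) -> [28, 50, 3, 43, 17]
push(29) -> [28, 50, 3, 43, 17, 29]
push(31) -> [28, 50, 3, 43, 17, 29, 31]
pop()->31, [28, 50, 3, 43, 17, 29]
peek()->29
peek()->29

Final stack: [28, 50, 3, 43, 17, 29]


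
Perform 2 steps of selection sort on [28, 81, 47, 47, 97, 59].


Initial: [28, 81, 47, 47, 97, 59]
Step 1: min=28 at 0
  Swap: [28, 81, 47, 47, 97, 59]
Step 2: min=47 at 2
  Swap: [28, 47, 81, 47, 97, 59]

After 2 steps: [28, 47, 81, 47, 97, 59]


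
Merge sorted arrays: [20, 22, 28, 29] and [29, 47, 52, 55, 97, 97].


Take 20 from A
Take 22 from A
Take 28 from A
Take 29 from A

Merged: [20, 22, 28, 29, 29, 47, 52, 55, 97, 97]


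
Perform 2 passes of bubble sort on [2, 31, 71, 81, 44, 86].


Initial: [2, 31, 71, 81, 44, 86]
Pass 1: [2, 31, 71, 44, 81, 86] (1 swaps)
Pass 2: [2, 31, 44, 71, 81, 86] (1 swaps)

After 2 passes: [2, 31, 44, 71, 81, 86]


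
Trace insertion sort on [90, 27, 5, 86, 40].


Initial: [90, 27, 5, 86, 40]
Insert 27: [27, 90, 5, 86, 40]
Insert 5: [5, 27, 90, 86, 40]
Insert 86: [5, 27, 86, 90, 40]
Insert 40: [5, 27, 40, 86, 90]

Sorted: [5, 27, 40, 86, 90]


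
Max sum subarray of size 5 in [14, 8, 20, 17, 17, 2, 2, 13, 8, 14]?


[0:5]: 76
[1:6]: 64
[2:7]: 58
[3:8]: 51
[4:9]: 42
[5:10]: 39

Max: 76 at [0:5]


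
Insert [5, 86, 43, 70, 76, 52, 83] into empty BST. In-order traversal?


Insert 5: root
Insert 86: R from 5
Insert 43: R from 5 -> L from 86
Insert 70: R from 5 -> L from 86 -> R from 43
Insert 76: R from 5 -> L from 86 -> R from 43 -> R from 70
Insert 52: R from 5 -> L from 86 -> R from 43 -> L from 70
Insert 83: R from 5 -> L from 86 -> R from 43 -> R from 70 -> R from 76

In-order: [5, 43, 52, 70, 76, 83, 86]


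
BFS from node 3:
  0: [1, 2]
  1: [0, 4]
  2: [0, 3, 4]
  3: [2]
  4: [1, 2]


Visit 3, enqueue [2]
Visit 2, enqueue [0, 4]
Visit 0, enqueue [1]
Visit 4, enqueue []
Visit 1, enqueue []

BFS order: [3, 2, 0, 4, 1]


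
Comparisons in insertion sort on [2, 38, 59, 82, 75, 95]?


Algorithm: insertion sort
Input: [2, 38, 59, 82, 75, 95]
Sorted: [2, 38, 59, 75, 82, 95]

6


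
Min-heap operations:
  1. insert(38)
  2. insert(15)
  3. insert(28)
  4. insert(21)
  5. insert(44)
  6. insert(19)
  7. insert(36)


insert(38) -> [38]
insert(15) -> [15, 38]
insert(28) -> [15, 38, 28]
insert(21) -> [15, 21, 28, 38]
insert(44) -> [15, 21, 28, 38, 44]
insert(19) -> [15, 21, 19, 38, 44, 28]
insert(36) -> [15, 21, 19, 38, 44, 28, 36]

Final heap: [15, 21, 19, 38, 44, 28, 36]


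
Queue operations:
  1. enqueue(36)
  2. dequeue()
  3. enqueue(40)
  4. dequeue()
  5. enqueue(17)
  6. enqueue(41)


enqueue(36) -> [36]
dequeue()->36, []
enqueue(40) -> [40]
dequeue()->40, []
enqueue(17) -> [17]
enqueue(41) -> [17, 41]

Final queue: [17, 41]


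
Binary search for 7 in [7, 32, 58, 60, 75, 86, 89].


Step 1: lo=0, hi=6, mid=3, val=60
Step 2: lo=0, hi=2, mid=1, val=32
Step 3: lo=0, hi=0, mid=0, val=7

Found at index 0


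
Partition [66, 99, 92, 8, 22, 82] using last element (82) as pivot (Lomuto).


Pivot: 82
  66 <= 82: advance i (no swap)
  8 <= 82: swap -> [66, 8, 92, 99, 22, 82]
  22 <= 82: swap -> [66, 8, 22, 99, 92, 82]
Place pivot at 3: [66, 8, 22, 82, 92, 99]

Partitioned: [66, 8, 22, 82, 92, 99]


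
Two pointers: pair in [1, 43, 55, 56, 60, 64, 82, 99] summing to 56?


lo=0(1)+hi=7(99)=100
lo=0(1)+hi=6(82)=83
lo=0(1)+hi=5(64)=65
lo=0(1)+hi=4(60)=61
lo=0(1)+hi=3(56)=57
lo=0(1)+hi=2(55)=56

Yes: 1+55=56


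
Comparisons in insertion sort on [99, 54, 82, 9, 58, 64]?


Algorithm: insertion sort
Input: [99, 54, 82, 9, 58, 64]
Sorted: [9, 54, 58, 64, 82, 99]

12


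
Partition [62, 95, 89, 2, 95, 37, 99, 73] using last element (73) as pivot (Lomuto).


Pivot: 73
  62 <= 73: advance i (no swap)
  2 <= 73: swap -> [62, 2, 89, 95, 95, 37, 99, 73]
  37 <= 73: swap -> [62, 2, 37, 95, 95, 89, 99, 73]
Place pivot at 3: [62, 2, 37, 73, 95, 89, 99, 95]

Partitioned: [62, 2, 37, 73, 95, 89, 99, 95]


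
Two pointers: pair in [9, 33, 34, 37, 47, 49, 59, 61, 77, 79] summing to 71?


lo=0(9)+hi=9(79)=88
lo=0(9)+hi=8(77)=86
lo=0(9)+hi=7(61)=70
lo=1(33)+hi=7(61)=94
lo=1(33)+hi=6(59)=92
lo=1(33)+hi=5(49)=82
lo=1(33)+hi=4(47)=80
lo=1(33)+hi=3(37)=70
lo=2(34)+hi=3(37)=71

Yes: 34+37=71


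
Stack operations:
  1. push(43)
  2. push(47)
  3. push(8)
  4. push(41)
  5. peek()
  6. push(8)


push(43) -> [43]
push(47) -> [43, 47]
push(8) -> [43, 47, 8]
push(41) -> [43, 47, 8, 41]
peek()->41
push(8) -> [43, 47, 8, 41, 8]

Final stack: [43, 47, 8, 41, 8]


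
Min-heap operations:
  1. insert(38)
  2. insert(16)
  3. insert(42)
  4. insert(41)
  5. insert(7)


insert(38) -> [38]
insert(16) -> [16, 38]
insert(42) -> [16, 38, 42]
insert(41) -> [16, 38, 42, 41]
insert(7) -> [7, 16, 42, 41, 38]

Final heap: [7, 16, 42, 41, 38]


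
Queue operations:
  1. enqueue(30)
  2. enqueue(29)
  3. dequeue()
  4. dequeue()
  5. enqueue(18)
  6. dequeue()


enqueue(30) -> [30]
enqueue(29) -> [30, 29]
dequeue()->30, [29]
dequeue()->29, []
enqueue(18) -> [18]
dequeue()->18, []

Final queue: []


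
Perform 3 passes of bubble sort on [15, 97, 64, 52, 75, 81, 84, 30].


Initial: [15, 97, 64, 52, 75, 81, 84, 30]
Pass 1: [15, 64, 52, 75, 81, 84, 30, 97] (6 swaps)
Pass 2: [15, 52, 64, 75, 81, 30, 84, 97] (2 swaps)
Pass 3: [15, 52, 64, 75, 30, 81, 84, 97] (1 swaps)

After 3 passes: [15, 52, 64, 75, 30, 81, 84, 97]


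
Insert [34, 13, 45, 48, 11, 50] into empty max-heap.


Insert 34: [34]
Insert 13: [34, 13]
Insert 45: [45, 13, 34]
Insert 48: [48, 45, 34, 13]
Insert 11: [48, 45, 34, 13, 11]
Insert 50: [50, 45, 48, 13, 11, 34]

Final heap: [50, 45, 48, 13, 11, 34]


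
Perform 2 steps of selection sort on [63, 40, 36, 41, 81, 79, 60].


Initial: [63, 40, 36, 41, 81, 79, 60]
Step 1: min=36 at 2
  Swap: [36, 40, 63, 41, 81, 79, 60]
Step 2: min=40 at 1
  Swap: [36, 40, 63, 41, 81, 79, 60]

After 2 steps: [36, 40, 63, 41, 81, 79, 60]


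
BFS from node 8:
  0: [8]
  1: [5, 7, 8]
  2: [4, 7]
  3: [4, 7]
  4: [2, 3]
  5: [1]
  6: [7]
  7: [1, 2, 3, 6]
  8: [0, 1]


Visit 8, enqueue [0, 1]
Visit 0, enqueue []
Visit 1, enqueue [5, 7]
Visit 5, enqueue []
Visit 7, enqueue [2, 3, 6]
Visit 2, enqueue [4]
Visit 3, enqueue []
Visit 6, enqueue []
Visit 4, enqueue []

BFS order: [8, 0, 1, 5, 7, 2, 3, 6, 4]


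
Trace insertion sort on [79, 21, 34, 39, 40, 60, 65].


Initial: [79, 21, 34, 39, 40, 60, 65]
Insert 21: [21, 79, 34, 39, 40, 60, 65]
Insert 34: [21, 34, 79, 39, 40, 60, 65]
Insert 39: [21, 34, 39, 79, 40, 60, 65]
Insert 40: [21, 34, 39, 40, 79, 60, 65]
Insert 60: [21, 34, 39, 40, 60, 79, 65]
Insert 65: [21, 34, 39, 40, 60, 65, 79]

Sorted: [21, 34, 39, 40, 60, 65, 79]


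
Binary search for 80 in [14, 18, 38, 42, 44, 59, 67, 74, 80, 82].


Step 1: lo=0, hi=9, mid=4, val=44
Step 2: lo=5, hi=9, mid=7, val=74
Step 3: lo=8, hi=9, mid=8, val=80

Found at index 8


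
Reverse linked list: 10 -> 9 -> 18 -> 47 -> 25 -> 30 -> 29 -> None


Step 1: curr=10, set curr.next=prev(None) | reversed so far: 10
Step 2: curr=9, set curr.next=prev(10) | reversed so far: 9 -> 10
Step 3: curr=18, set curr.next=prev(9) | reversed so far: 18 -> 9 -> 10
Step 4: curr=47, set curr.next=prev(18) | reversed so far: 47 -> 18 -> 9 -> 10
Step 5: curr=25, set curr.next=prev(47) | reversed so far: 25 -> 47 -> 18 -> 9 -> 10
Step 6: curr=30, set curr.next=prev(25) | reversed so far: 30 -> 25 -> 47 -> 18 -> 9 -> 10
Step 7: curr=29, set curr.next=prev(30) | reversed so far: 29 -> 30 -> 25 -> 47 -> 18 -> 9 -> 10

29 -> 30 -> 25 -> 47 -> 18 -> 9 -> 10 -> None


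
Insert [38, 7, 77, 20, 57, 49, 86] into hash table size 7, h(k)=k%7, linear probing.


Insert 38: h=3 -> slot 3
Insert 7: h=0 -> slot 0
Insert 77: h=0, 1 probes -> slot 1
Insert 20: h=6 -> slot 6
Insert 57: h=1, 1 probes -> slot 2
Insert 49: h=0, 4 probes -> slot 4
Insert 86: h=2, 3 probes -> slot 5

Table: [7, 77, 57, 38, 49, 86, 20]


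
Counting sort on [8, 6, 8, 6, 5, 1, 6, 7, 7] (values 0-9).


Input: [8, 6, 8, 6, 5, 1, 6, 7, 7]
Counts: [0, 1, 0, 0, 0, 1, 3, 2, 2, 0]

Sorted: [1, 5, 6, 6, 6, 7, 7, 8, 8]


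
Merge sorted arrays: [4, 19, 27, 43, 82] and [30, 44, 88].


Take 4 from A
Take 19 from A
Take 27 from A
Take 30 from B
Take 43 from A
Take 44 from B
Take 82 from A

Merged: [4, 19, 27, 30, 43, 44, 82, 88]


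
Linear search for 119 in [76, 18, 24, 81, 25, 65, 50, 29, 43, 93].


i=0: 76!=119
i=1: 18!=119
i=2: 24!=119
i=3: 81!=119
i=4: 25!=119
i=5: 65!=119
i=6: 50!=119
i=7: 29!=119
i=8: 43!=119
i=9: 93!=119

Not found, 10 comps


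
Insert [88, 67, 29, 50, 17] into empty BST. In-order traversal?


Insert 88: root
Insert 67: L from 88
Insert 29: L from 88 -> L from 67
Insert 50: L from 88 -> L from 67 -> R from 29
Insert 17: L from 88 -> L from 67 -> L from 29

In-order: [17, 29, 50, 67, 88]


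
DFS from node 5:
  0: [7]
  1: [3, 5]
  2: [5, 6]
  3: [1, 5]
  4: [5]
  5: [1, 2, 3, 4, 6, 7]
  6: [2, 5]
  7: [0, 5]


Visit 5, push [7, 6, 4, 3, 2, 1]
Visit 1, push [3]
Visit 3, push []
Visit 2, push [6]
Visit 6, push []
Visit 4, push []
Visit 7, push [0]
Visit 0, push []

DFS order: [5, 1, 3, 2, 6, 4, 7, 0]


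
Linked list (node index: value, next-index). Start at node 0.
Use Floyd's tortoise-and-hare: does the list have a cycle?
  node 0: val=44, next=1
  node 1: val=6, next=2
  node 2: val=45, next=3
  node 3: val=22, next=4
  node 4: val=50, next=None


Floyd's tortoise (slow, +1) and hare (fast, +2):
  init: slow=0, fast=0
  step 1: slow=1, fast=2
  step 2: slow=2, fast=4
  step 3: fast -> None, no cycle

Cycle: no


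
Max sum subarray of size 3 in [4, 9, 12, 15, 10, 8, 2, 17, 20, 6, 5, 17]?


[0:3]: 25
[1:4]: 36
[2:5]: 37
[3:6]: 33
[4:7]: 20
[5:8]: 27
[6:9]: 39
[7:10]: 43
[8:11]: 31
[9:12]: 28

Max: 43 at [7:10]


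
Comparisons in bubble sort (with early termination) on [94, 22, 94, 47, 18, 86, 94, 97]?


Algorithm: bubble sort (with early termination)
Input: [94, 22, 94, 47, 18, 86, 94, 97]
Sorted: [18, 22, 47, 86, 94, 94, 94, 97]

25


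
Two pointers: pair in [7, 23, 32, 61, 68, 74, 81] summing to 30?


lo=0(7)+hi=6(81)=88
lo=0(7)+hi=5(74)=81
lo=0(7)+hi=4(68)=75
lo=0(7)+hi=3(61)=68
lo=0(7)+hi=2(32)=39
lo=0(7)+hi=1(23)=30

Yes: 7+23=30


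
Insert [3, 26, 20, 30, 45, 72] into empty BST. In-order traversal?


Insert 3: root
Insert 26: R from 3
Insert 20: R from 3 -> L from 26
Insert 30: R from 3 -> R from 26
Insert 45: R from 3 -> R from 26 -> R from 30
Insert 72: R from 3 -> R from 26 -> R from 30 -> R from 45

In-order: [3, 20, 26, 30, 45, 72]


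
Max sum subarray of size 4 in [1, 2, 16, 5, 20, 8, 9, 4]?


[0:4]: 24
[1:5]: 43
[2:6]: 49
[3:7]: 42
[4:8]: 41

Max: 49 at [2:6]


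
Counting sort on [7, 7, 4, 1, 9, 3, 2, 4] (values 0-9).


Input: [7, 7, 4, 1, 9, 3, 2, 4]
Counts: [0, 1, 1, 1, 2, 0, 0, 2, 0, 1]

Sorted: [1, 2, 3, 4, 4, 7, 7, 9]


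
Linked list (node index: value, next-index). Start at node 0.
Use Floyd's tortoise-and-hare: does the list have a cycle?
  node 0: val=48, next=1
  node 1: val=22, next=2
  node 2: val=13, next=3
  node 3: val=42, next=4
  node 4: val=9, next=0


Floyd's tortoise (slow, +1) and hare (fast, +2):
  init: slow=0, fast=0
  step 1: slow=1, fast=2
  step 2: slow=2, fast=4
  step 3: slow=3, fast=1
  step 4: slow=4, fast=3
  step 5: slow=0, fast=0
  slow == fast at node 0: cycle detected

Cycle: yes


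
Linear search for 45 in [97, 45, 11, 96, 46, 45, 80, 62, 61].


i=0: 97!=45
i=1: 45==45 found!

Found at 1, 2 comps


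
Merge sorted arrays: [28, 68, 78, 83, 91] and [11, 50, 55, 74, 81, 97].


Take 11 from B
Take 28 from A
Take 50 from B
Take 55 from B
Take 68 from A
Take 74 from B
Take 78 from A
Take 81 from B
Take 83 from A
Take 91 from A

Merged: [11, 28, 50, 55, 68, 74, 78, 81, 83, 91, 97]


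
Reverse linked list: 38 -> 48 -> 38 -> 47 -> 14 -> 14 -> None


Step 1: curr=38, set curr.next=prev(None) | reversed so far: 38
Step 2: curr=48, set curr.next=prev(38) | reversed so far: 48 -> 38
Step 3: curr=38, set curr.next=prev(48) | reversed so far: 38 -> 48 -> 38
Step 4: curr=47, set curr.next=prev(38) | reversed so far: 47 -> 38 -> 48 -> 38
Step 5: curr=14, set curr.next=prev(47) | reversed so far: 14 -> 47 -> 38 -> 48 -> 38
Step 6: curr=14, set curr.next=prev(14) | reversed so far: 14 -> 14 -> 47 -> 38 -> 48 -> 38

14 -> 14 -> 47 -> 38 -> 48 -> 38 -> None


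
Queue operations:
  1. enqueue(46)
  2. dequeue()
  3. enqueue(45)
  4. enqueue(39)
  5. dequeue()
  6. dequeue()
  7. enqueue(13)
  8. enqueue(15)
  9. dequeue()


enqueue(46) -> [46]
dequeue()->46, []
enqueue(45) -> [45]
enqueue(39) -> [45, 39]
dequeue()->45, [39]
dequeue()->39, []
enqueue(13) -> [13]
enqueue(15) -> [13, 15]
dequeue()->13, [15]

Final queue: [15]


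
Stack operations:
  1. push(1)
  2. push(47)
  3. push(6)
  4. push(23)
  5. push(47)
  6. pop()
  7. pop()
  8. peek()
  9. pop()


push(1) -> [1]
push(47) -> [1, 47]
push(6) -> [1, 47, 6]
push(23) -> [1, 47, 6, 23]
push(47) -> [1, 47, 6, 23, 47]
pop()->47, [1, 47, 6, 23]
pop()->23, [1, 47, 6]
peek()->6
pop()->6, [1, 47]

Final stack: [1, 47]


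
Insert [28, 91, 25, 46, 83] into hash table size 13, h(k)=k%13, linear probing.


Insert 28: h=2 -> slot 2
Insert 91: h=0 -> slot 0
Insert 25: h=12 -> slot 12
Insert 46: h=7 -> slot 7
Insert 83: h=5 -> slot 5

Table: [91, None, 28, None, None, 83, None, 46, None, None, None, None, 25]


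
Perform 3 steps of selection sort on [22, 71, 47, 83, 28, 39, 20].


Initial: [22, 71, 47, 83, 28, 39, 20]
Step 1: min=20 at 6
  Swap: [20, 71, 47, 83, 28, 39, 22]
Step 2: min=22 at 6
  Swap: [20, 22, 47, 83, 28, 39, 71]
Step 3: min=28 at 4
  Swap: [20, 22, 28, 83, 47, 39, 71]

After 3 steps: [20, 22, 28, 83, 47, 39, 71]


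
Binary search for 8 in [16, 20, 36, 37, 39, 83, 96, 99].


Step 1: lo=0, hi=7, mid=3, val=37
Step 2: lo=0, hi=2, mid=1, val=20
Step 3: lo=0, hi=0, mid=0, val=16

Not found


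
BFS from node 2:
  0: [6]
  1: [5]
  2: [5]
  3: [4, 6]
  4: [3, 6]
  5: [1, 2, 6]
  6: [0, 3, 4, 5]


Visit 2, enqueue [5]
Visit 5, enqueue [1, 6]
Visit 1, enqueue []
Visit 6, enqueue [0, 3, 4]
Visit 0, enqueue []
Visit 3, enqueue []
Visit 4, enqueue []

BFS order: [2, 5, 1, 6, 0, 3, 4]


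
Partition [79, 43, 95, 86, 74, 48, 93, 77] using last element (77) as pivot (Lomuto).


Pivot: 77
  43 <= 77: swap -> [43, 79, 95, 86, 74, 48, 93, 77]
  74 <= 77: swap -> [43, 74, 95, 86, 79, 48, 93, 77]
  48 <= 77: swap -> [43, 74, 48, 86, 79, 95, 93, 77]
Place pivot at 3: [43, 74, 48, 77, 79, 95, 93, 86]

Partitioned: [43, 74, 48, 77, 79, 95, 93, 86]


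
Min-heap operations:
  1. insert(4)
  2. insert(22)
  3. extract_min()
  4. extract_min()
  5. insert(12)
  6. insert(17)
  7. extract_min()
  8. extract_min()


insert(4) -> [4]
insert(22) -> [4, 22]
extract_min()->4, [22]
extract_min()->22, []
insert(12) -> [12]
insert(17) -> [12, 17]
extract_min()->12, [17]
extract_min()->17, []

Final heap: []


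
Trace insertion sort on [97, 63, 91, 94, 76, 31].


Initial: [97, 63, 91, 94, 76, 31]
Insert 63: [63, 97, 91, 94, 76, 31]
Insert 91: [63, 91, 97, 94, 76, 31]
Insert 94: [63, 91, 94, 97, 76, 31]
Insert 76: [63, 76, 91, 94, 97, 31]
Insert 31: [31, 63, 76, 91, 94, 97]

Sorted: [31, 63, 76, 91, 94, 97]


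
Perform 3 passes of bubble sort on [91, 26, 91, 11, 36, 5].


Initial: [91, 26, 91, 11, 36, 5]
Pass 1: [26, 91, 11, 36, 5, 91] (4 swaps)
Pass 2: [26, 11, 36, 5, 91, 91] (3 swaps)
Pass 3: [11, 26, 5, 36, 91, 91] (2 swaps)

After 3 passes: [11, 26, 5, 36, 91, 91]


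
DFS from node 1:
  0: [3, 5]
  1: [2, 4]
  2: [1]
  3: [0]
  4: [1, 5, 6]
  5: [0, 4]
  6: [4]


Visit 1, push [4, 2]
Visit 2, push []
Visit 4, push [6, 5]
Visit 5, push [0]
Visit 0, push [3]
Visit 3, push []
Visit 6, push []

DFS order: [1, 2, 4, 5, 0, 3, 6]


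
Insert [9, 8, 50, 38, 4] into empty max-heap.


Insert 9: [9]
Insert 8: [9, 8]
Insert 50: [50, 8, 9]
Insert 38: [50, 38, 9, 8]
Insert 4: [50, 38, 9, 8, 4]

Final heap: [50, 38, 9, 8, 4]


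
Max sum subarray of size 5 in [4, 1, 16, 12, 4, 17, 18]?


[0:5]: 37
[1:6]: 50
[2:7]: 67

Max: 67 at [2:7]


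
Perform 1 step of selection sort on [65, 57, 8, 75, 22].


Initial: [65, 57, 8, 75, 22]
Step 1: min=8 at 2
  Swap: [8, 57, 65, 75, 22]

After 1 step: [8, 57, 65, 75, 22]


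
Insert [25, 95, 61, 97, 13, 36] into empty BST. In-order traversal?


Insert 25: root
Insert 95: R from 25
Insert 61: R from 25 -> L from 95
Insert 97: R from 25 -> R from 95
Insert 13: L from 25
Insert 36: R from 25 -> L from 95 -> L from 61

In-order: [13, 25, 36, 61, 95, 97]


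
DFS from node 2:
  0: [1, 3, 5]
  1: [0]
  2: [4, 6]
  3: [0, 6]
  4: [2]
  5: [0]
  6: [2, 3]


Visit 2, push [6, 4]
Visit 4, push []
Visit 6, push [3]
Visit 3, push [0]
Visit 0, push [5, 1]
Visit 1, push []
Visit 5, push []

DFS order: [2, 4, 6, 3, 0, 1, 5]


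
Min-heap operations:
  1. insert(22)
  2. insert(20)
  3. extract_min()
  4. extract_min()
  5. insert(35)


insert(22) -> [22]
insert(20) -> [20, 22]
extract_min()->20, [22]
extract_min()->22, []
insert(35) -> [35]

Final heap: [35]


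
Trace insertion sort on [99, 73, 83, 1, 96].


Initial: [99, 73, 83, 1, 96]
Insert 73: [73, 99, 83, 1, 96]
Insert 83: [73, 83, 99, 1, 96]
Insert 1: [1, 73, 83, 99, 96]
Insert 96: [1, 73, 83, 96, 99]

Sorted: [1, 73, 83, 96, 99]


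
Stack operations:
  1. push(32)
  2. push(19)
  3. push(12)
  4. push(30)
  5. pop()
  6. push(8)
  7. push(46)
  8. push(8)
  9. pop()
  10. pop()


push(32) -> [32]
push(19) -> [32, 19]
push(12) -> [32, 19, 12]
push(30) -> [32, 19, 12, 30]
pop()->30, [32, 19, 12]
push(8) -> [32, 19, 12, 8]
push(46) -> [32, 19, 12, 8, 46]
push(8) -> [32, 19, 12, 8, 46, 8]
pop()->8, [32, 19, 12, 8, 46]
pop()->46, [32, 19, 12, 8]

Final stack: [32, 19, 12, 8]


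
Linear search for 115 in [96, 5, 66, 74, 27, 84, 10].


i=0: 96!=115
i=1: 5!=115
i=2: 66!=115
i=3: 74!=115
i=4: 27!=115
i=5: 84!=115
i=6: 10!=115

Not found, 7 comps


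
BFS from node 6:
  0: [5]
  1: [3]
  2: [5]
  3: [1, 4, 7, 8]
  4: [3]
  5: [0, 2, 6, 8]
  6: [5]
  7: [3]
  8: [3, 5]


Visit 6, enqueue [5]
Visit 5, enqueue [0, 2, 8]
Visit 0, enqueue []
Visit 2, enqueue []
Visit 8, enqueue [3]
Visit 3, enqueue [1, 4, 7]
Visit 1, enqueue []
Visit 4, enqueue []
Visit 7, enqueue []

BFS order: [6, 5, 0, 2, 8, 3, 1, 4, 7]


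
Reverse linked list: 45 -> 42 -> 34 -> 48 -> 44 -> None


Step 1: curr=45, set curr.next=prev(None) | reversed so far: 45
Step 2: curr=42, set curr.next=prev(45) | reversed so far: 42 -> 45
Step 3: curr=34, set curr.next=prev(42) | reversed so far: 34 -> 42 -> 45
Step 4: curr=48, set curr.next=prev(34) | reversed so far: 48 -> 34 -> 42 -> 45
Step 5: curr=44, set curr.next=prev(48) | reversed so far: 44 -> 48 -> 34 -> 42 -> 45

44 -> 48 -> 34 -> 42 -> 45 -> None


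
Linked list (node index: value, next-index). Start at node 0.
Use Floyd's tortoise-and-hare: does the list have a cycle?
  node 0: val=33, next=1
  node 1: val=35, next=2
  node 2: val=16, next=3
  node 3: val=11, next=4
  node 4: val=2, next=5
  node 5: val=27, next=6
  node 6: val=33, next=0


Floyd's tortoise (slow, +1) and hare (fast, +2):
  init: slow=0, fast=0
  step 1: slow=1, fast=2
  step 2: slow=2, fast=4
  step 3: slow=3, fast=6
  step 4: slow=4, fast=1
  step 5: slow=5, fast=3
  step 6: slow=6, fast=5
  step 7: slow=0, fast=0
  slow == fast at node 0: cycle detected

Cycle: yes


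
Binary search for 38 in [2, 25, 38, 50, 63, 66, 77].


Step 1: lo=0, hi=6, mid=3, val=50
Step 2: lo=0, hi=2, mid=1, val=25
Step 3: lo=2, hi=2, mid=2, val=38

Found at index 2


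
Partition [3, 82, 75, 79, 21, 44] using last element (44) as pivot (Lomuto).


Pivot: 44
  3 <= 44: advance i (no swap)
  21 <= 44: swap -> [3, 21, 75, 79, 82, 44]
Place pivot at 2: [3, 21, 44, 79, 82, 75]

Partitioned: [3, 21, 44, 79, 82, 75]


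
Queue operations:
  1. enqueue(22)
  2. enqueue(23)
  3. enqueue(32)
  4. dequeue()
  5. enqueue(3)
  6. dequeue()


enqueue(22) -> [22]
enqueue(23) -> [22, 23]
enqueue(32) -> [22, 23, 32]
dequeue()->22, [23, 32]
enqueue(3) -> [23, 32, 3]
dequeue()->23, [32, 3]

Final queue: [32, 3]


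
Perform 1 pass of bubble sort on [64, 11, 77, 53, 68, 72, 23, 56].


Initial: [64, 11, 77, 53, 68, 72, 23, 56]
Pass 1: [11, 64, 53, 68, 72, 23, 56, 77] (6 swaps)

After 1 pass: [11, 64, 53, 68, 72, 23, 56, 77]


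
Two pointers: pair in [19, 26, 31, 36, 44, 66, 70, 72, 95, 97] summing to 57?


lo=0(19)+hi=9(97)=116
lo=0(19)+hi=8(95)=114
lo=0(19)+hi=7(72)=91
lo=0(19)+hi=6(70)=89
lo=0(19)+hi=5(66)=85
lo=0(19)+hi=4(44)=63
lo=0(19)+hi=3(36)=55
lo=1(26)+hi=3(36)=62
lo=1(26)+hi=2(31)=57

Yes: 26+31=57


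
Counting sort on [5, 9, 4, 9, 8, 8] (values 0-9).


Input: [5, 9, 4, 9, 8, 8]
Counts: [0, 0, 0, 0, 1, 1, 0, 0, 2, 2]

Sorted: [4, 5, 8, 8, 9, 9]


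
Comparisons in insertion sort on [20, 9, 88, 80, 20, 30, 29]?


Algorithm: insertion sort
Input: [20, 9, 88, 80, 20, 30, 29]
Sorted: [9, 20, 20, 29, 30, 80, 88]

14


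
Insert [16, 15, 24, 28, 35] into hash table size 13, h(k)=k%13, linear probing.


Insert 16: h=3 -> slot 3
Insert 15: h=2 -> slot 2
Insert 24: h=11 -> slot 11
Insert 28: h=2, 2 probes -> slot 4
Insert 35: h=9 -> slot 9

Table: [None, None, 15, 16, 28, None, None, None, None, 35, None, 24, None]


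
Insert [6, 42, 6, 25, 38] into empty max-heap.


Insert 6: [6]
Insert 42: [42, 6]
Insert 6: [42, 6, 6]
Insert 25: [42, 25, 6, 6]
Insert 38: [42, 38, 6, 6, 25]

Final heap: [42, 38, 6, 6, 25]


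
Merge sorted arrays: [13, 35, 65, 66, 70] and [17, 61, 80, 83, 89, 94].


Take 13 from A
Take 17 from B
Take 35 from A
Take 61 from B
Take 65 from A
Take 66 from A
Take 70 from A

Merged: [13, 17, 35, 61, 65, 66, 70, 80, 83, 89, 94]


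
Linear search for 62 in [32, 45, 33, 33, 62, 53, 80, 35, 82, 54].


i=0: 32!=62
i=1: 45!=62
i=2: 33!=62
i=3: 33!=62
i=4: 62==62 found!

Found at 4, 5 comps


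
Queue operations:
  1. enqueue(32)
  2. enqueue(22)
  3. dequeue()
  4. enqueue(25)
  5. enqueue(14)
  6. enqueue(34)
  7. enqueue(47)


enqueue(32) -> [32]
enqueue(22) -> [32, 22]
dequeue()->32, [22]
enqueue(25) -> [22, 25]
enqueue(14) -> [22, 25, 14]
enqueue(34) -> [22, 25, 14, 34]
enqueue(47) -> [22, 25, 14, 34, 47]

Final queue: [22, 25, 14, 34, 47]


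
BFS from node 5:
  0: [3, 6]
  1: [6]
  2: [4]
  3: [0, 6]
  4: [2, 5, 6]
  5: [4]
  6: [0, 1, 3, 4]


Visit 5, enqueue [4]
Visit 4, enqueue [2, 6]
Visit 2, enqueue []
Visit 6, enqueue [0, 1, 3]
Visit 0, enqueue []
Visit 1, enqueue []
Visit 3, enqueue []

BFS order: [5, 4, 2, 6, 0, 1, 3]


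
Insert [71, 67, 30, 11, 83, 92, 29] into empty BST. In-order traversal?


Insert 71: root
Insert 67: L from 71
Insert 30: L from 71 -> L from 67
Insert 11: L from 71 -> L from 67 -> L from 30
Insert 83: R from 71
Insert 92: R from 71 -> R from 83
Insert 29: L from 71 -> L from 67 -> L from 30 -> R from 11

In-order: [11, 29, 30, 67, 71, 83, 92]


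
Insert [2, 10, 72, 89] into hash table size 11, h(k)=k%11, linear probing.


Insert 2: h=2 -> slot 2
Insert 10: h=10 -> slot 10
Insert 72: h=6 -> slot 6
Insert 89: h=1 -> slot 1

Table: [None, 89, 2, None, None, None, 72, None, None, None, 10]


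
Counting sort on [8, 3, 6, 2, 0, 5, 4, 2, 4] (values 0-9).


Input: [8, 3, 6, 2, 0, 5, 4, 2, 4]
Counts: [1, 0, 2, 1, 2, 1, 1, 0, 1, 0]

Sorted: [0, 2, 2, 3, 4, 4, 5, 6, 8]


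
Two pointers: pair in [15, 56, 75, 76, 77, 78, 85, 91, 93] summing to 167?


lo=0(15)+hi=8(93)=108
lo=1(56)+hi=8(93)=149
lo=2(75)+hi=8(93)=168
lo=2(75)+hi=7(91)=166
lo=3(76)+hi=7(91)=167

Yes: 76+91=167


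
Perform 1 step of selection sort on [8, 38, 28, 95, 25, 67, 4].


Initial: [8, 38, 28, 95, 25, 67, 4]
Step 1: min=4 at 6
  Swap: [4, 38, 28, 95, 25, 67, 8]

After 1 step: [4, 38, 28, 95, 25, 67, 8]


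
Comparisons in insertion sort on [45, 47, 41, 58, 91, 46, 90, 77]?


Algorithm: insertion sort
Input: [45, 47, 41, 58, 91, 46, 90, 77]
Sorted: [41, 45, 46, 47, 58, 77, 90, 91]

14


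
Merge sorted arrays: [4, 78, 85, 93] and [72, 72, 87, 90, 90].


Take 4 from A
Take 72 from B
Take 72 from B
Take 78 from A
Take 85 from A
Take 87 from B
Take 90 from B
Take 90 from B

Merged: [4, 72, 72, 78, 85, 87, 90, 90, 93]


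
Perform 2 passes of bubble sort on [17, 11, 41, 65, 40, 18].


Initial: [17, 11, 41, 65, 40, 18]
Pass 1: [11, 17, 41, 40, 18, 65] (3 swaps)
Pass 2: [11, 17, 40, 18, 41, 65] (2 swaps)

After 2 passes: [11, 17, 40, 18, 41, 65]


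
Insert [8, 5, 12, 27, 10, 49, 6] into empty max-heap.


Insert 8: [8]
Insert 5: [8, 5]
Insert 12: [12, 5, 8]
Insert 27: [27, 12, 8, 5]
Insert 10: [27, 12, 8, 5, 10]
Insert 49: [49, 12, 27, 5, 10, 8]
Insert 6: [49, 12, 27, 5, 10, 8, 6]

Final heap: [49, 12, 27, 5, 10, 8, 6]


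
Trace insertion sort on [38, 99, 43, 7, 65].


Initial: [38, 99, 43, 7, 65]
Insert 99: [38, 99, 43, 7, 65]
Insert 43: [38, 43, 99, 7, 65]
Insert 7: [7, 38, 43, 99, 65]
Insert 65: [7, 38, 43, 65, 99]

Sorted: [7, 38, 43, 65, 99]


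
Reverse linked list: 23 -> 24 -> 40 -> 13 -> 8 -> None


Step 1: curr=23, set curr.next=prev(None) | reversed so far: 23
Step 2: curr=24, set curr.next=prev(23) | reversed so far: 24 -> 23
Step 3: curr=40, set curr.next=prev(24) | reversed so far: 40 -> 24 -> 23
Step 4: curr=13, set curr.next=prev(40) | reversed so far: 13 -> 40 -> 24 -> 23
Step 5: curr=8, set curr.next=prev(13) | reversed so far: 8 -> 13 -> 40 -> 24 -> 23

8 -> 13 -> 40 -> 24 -> 23 -> None


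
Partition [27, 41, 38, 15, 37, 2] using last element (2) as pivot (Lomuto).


Pivot: 2
Place pivot at 0: [2, 41, 38, 15, 37, 27]

Partitioned: [2, 41, 38, 15, 37, 27]


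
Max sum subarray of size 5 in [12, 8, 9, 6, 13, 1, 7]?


[0:5]: 48
[1:6]: 37
[2:7]: 36

Max: 48 at [0:5]


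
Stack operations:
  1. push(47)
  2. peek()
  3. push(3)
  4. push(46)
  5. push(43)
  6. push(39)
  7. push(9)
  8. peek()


push(47) -> [47]
peek()->47
push(3) -> [47, 3]
push(46) -> [47, 3, 46]
push(43) -> [47, 3, 46, 43]
push(39) -> [47, 3, 46, 43, 39]
push(9) -> [47, 3, 46, 43, 39, 9]
peek()->9

Final stack: [47, 3, 46, 43, 39, 9]


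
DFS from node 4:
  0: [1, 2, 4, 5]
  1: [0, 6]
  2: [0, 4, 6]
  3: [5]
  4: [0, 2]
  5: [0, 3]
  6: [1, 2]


Visit 4, push [2, 0]
Visit 0, push [5, 2, 1]
Visit 1, push [6]
Visit 6, push [2]
Visit 2, push []
Visit 5, push [3]
Visit 3, push []

DFS order: [4, 0, 1, 6, 2, 5, 3]


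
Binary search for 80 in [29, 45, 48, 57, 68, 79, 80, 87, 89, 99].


Step 1: lo=0, hi=9, mid=4, val=68
Step 2: lo=5, hi=9, mid=7, val=87
Step 3: lo=5, hi=6, mid=5, val=79
Step 4: lo=6, hi=6, mid=6, val=80

Found at index 6


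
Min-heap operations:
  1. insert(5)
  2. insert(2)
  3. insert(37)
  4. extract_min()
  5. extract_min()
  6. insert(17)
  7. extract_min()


insert(5) -> [5]
insert(2) -> [2, 5]
insert(37) -> [2, 5, 37]
extract_min()->2, [5, 37]
extract_min()->5, [37]
insert(17) -> [17, 37]
extract_min()->17, [37]

Final heap: [37]


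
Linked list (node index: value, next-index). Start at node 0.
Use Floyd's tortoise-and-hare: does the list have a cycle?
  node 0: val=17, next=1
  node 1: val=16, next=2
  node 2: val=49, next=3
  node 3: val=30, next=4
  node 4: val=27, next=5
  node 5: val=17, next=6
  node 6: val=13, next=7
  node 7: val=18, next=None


Floyd's tortoise (slow, +1) and hare (fast, +2):
  init: slow=0, fast=0
  step 1: slow=1, fast=2
  step 2: slow=2, fast=4
  step 3: slow=3, fast=6
  step 4: fast 6->7->None, no cycle

Cycle: no


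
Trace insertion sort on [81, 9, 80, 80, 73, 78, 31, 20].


Initial: [81, 9, 80, 80, 73, 78, 31, 20]
Insert 9: [9, 81, 80, 80, 73, 78, 31, 20]
Insert 80: [9, 80, 81, 80, 73, 78, 31, 20]
Insert 80: [9, 80, 80, 81, 73, 78, 31, 20]
Insert 73: [9, 73, 80, 80, 81, 78, 31, 20]
Insert 78: [9, 73, 78, 80, 80, 81, 31, 20]
Insert 31: [9, 31, 73, 78, 80, 80, 81, 20]
Insert 20: [9, 20, 31, 73, 78, 80, 80, 81]

Sorted: [9, 20, 31, 73, 78, 80, 80, 81]


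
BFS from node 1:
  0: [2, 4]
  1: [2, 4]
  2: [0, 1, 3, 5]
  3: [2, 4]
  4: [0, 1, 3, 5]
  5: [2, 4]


Visit 1, enqueue [2, 4]
Visit 2, enqueue [0, 3, 5]
Visit 4, enqueue []
Visit 0, enqueue []
Visit 3, enqueue []
Visit 5, enqueue []

BFS order: [1, 2, 4, 0, 3, 5]


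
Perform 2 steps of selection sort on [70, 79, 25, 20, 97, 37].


Initial: [70, 79, 25, 20, 97, 37]
Step 1: min=20 at 3
  Swap: [20, 79, 25, 70, 97, 37]
Step 2: min=25 at 2
  Swap: [20, 25, 79, 70, 97, 37]

After 2 steps: [20, 25, 79, 70, 97, 37]


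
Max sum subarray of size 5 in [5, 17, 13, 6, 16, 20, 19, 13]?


[0:5]: 57
[1:6]: 72
[2:7]: 74
[3:8]: 74

Max: 74 at [2:7]


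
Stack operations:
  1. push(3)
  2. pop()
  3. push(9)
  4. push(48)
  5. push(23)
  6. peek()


push(3) -> [3]
pop()->3, []
push(9) -> [9]
push(48) -> [9, 48]
push(23) -> [9, 48, 23]
peek()->23

Final stack: [9, 48, 23]


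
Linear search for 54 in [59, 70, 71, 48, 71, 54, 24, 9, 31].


i=0: 59!=54
i=1: 70!=54
i=2: 71!=54
i=3: 48!=54
i=4: 71!=54
i=5: 54==54 found!

Found at 5, 6 comps


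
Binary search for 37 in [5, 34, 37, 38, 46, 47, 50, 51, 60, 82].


Step 1: lo=0, hi=9, mid=4, val=46
Step 2: lo=0, hi=3, mid=1, val=34
Step 3: lo=2, hi=3, mid=2, val=37

Found at index 2


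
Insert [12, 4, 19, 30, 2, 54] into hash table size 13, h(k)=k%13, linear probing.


Insert 12: h=12 -> slot 12
Insert 4: h=4 -> slot 4
Insert 19: h=6 -> slot 6
Insert 30: h=4, 1 probes -> slot 5
Insert 2: h=2 -> slot 2
Insert 54: h=2, 1 probes -> slot 3

Table: [None, None, 2, 54, 4, 30, 19, None, None, None, None, None, 12]


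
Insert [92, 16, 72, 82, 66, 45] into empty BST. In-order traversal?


Insert 92: root
Insert 16: L from 92
Insert 72: L from 92 -> R from 16
Insert 82: L from 92 -> R from 16 -> R from 72
Insert 66: L from 92 -> R from 16 -> L from 72
Insert 45: L from 92 -> R from 16 -> L from 72 -> L from 66

In-order: [16, 45, 66, 72, 82, 92]


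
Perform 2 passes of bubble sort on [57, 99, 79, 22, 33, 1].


Initial: [57, 99, 79, 22, 33, 1]
Pass 1: [57, 79, 22, 33, 1, 99] (4 swaps)
Pass 2: [57, 22, 33, 1, 79, 99] (3 swaps)

After 2 passes: [57, 22, 33, 1, 79, 99]


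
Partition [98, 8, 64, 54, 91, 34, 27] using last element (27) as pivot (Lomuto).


Pivot: 27
  8 <= 27: swap -> [8, 98, 64, 54, 91, 34, 27]
Place pivot at 1: [8, 27, 64, 54, 91, 34, 98]

Partitioned: [8, 27, 64, 54, 91, 34, 98]


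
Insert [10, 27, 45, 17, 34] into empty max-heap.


Insert 10: [10]
Insert 27: [27, 10]
Insert 45: [45, 10, 27]
Insert 17: [45, 17, 27, 10]
Insert 34: [45, 34, 27, 10, 17]

Final heap: [45, 34, 27, 10, 17]


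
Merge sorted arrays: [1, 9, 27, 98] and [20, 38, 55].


Take 1 from A
Take 9 from A
Take 20 from B
Take 27 from A
Take 38 from B
Take 55 from B

Merged: [1, 9, 20, 27, 38, 55, 98]


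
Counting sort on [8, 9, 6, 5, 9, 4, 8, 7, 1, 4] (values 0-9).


Input: [8, 9, 6, 5, 9, 4, 8, 7, 1, 4]
Counts: [0, 1, 0, 0, 2, 1, 1, 1, 2, 2]

Sorted: [1, 4, 4, 5, 6, 7, 8, 8, 9, 9]


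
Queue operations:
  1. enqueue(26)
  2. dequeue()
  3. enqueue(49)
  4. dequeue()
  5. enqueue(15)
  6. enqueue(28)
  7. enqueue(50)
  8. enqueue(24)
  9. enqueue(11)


enqueue(26) -> [26]
dequeue()->26, []
enqueue(49) -> [49]
dequeue()->49, []
enqueue(15) -> [15]
enqueue(28) -> [15, 28]
enqueue(50) -> [15, 28, 50]
enqueue(24) -> [15, 28, 50, 24]
enqueue(11) -> [15, 28, 50, 24, 11]

Final queue: [15, 28, 50, 24, 11]


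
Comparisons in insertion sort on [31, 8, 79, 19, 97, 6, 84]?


Algorithm: insertion sort
Input: [31, 8, 79, 19, 97, 6, 84]
Sorted: [6, 8, 19, 31, 79, 84, 97]

13


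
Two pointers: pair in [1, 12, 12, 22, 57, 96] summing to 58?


lo=0(1)+hi=5(96)=97
lo=0(1)+hi=4(57)=58

Yes: 1+57=58


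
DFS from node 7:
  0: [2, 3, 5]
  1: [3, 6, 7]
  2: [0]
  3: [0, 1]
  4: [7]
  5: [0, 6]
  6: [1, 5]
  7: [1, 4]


Visit 7, push [4, 1]
Visit 1, push [6, 3]
Visit 3, push [0]
Visit 0, push [5, 2]
Visit 2, push []
Visit 5, push [6]
Visit 6, push []
Visit 4, push []

DFS order: [7, 1, 3, 0, 2, 5, 6, 4]


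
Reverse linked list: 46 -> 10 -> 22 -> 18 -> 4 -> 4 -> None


Step 1: curr=46, set curr.next=prev(None) | reversed so far: 46
Step 2: curr=10, set curr.next=prev(46) | reversed so far: 10 -> 46
Step 3: curr=22, set curr.next=prev(10) | reversed so far: 22 -> 10 -> 46
Step 4: curr=18, set curr.next=prev(22) | reversed so far: 18 -> 22 -> 10 -> 46
Step 5: curr=4, set curr.next=prev(18) | reversed so far: 4 -> 18 -> 22 -> 10 -> 46
Step 6: curr=4, set curr.next=prev(4) | reversed so far: 4 -> 4 -> 18 -> 22 -> 10 -> 46

4 -> 4 -> 18 -> 22 -> 10 -> 46 -> None


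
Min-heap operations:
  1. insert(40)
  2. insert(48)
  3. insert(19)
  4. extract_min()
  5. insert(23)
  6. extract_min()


insert(40) -> [40]
insert(48) -> [40, 48]
insert(19) -> [19, 48, 40]
extract_min()->19, [40, 48]
insert(23) -> [23, 48, 40]
extract_min()->23, [40, 48]

Final heap: [40, 48]


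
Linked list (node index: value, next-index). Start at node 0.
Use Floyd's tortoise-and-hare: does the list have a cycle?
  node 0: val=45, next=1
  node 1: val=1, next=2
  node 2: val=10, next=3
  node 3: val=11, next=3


Floyd's tortoise (slow, +1) and hare (fast, +2):
  init: slow=0, fast=0
  step 1: slow=1, fast=2
  step 2: slow=2, fast=3
  step 3: slow=3, fast=3
  slow == fast at node 3: cycle detected

Cycle: yes


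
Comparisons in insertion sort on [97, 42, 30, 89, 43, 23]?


Algorithm: insertion sort
Input: [97, 42, 30, 89, 43, 23]
Sorted: [23, 30, 42, 43, 89, 97]

13


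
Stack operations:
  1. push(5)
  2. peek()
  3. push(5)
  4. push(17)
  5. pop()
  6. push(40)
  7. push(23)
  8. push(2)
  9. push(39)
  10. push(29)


push(5) -> [5]
peek()->5
push(5) -> [5, 5]
push(17) -> [5, 5, 17]
pop()->17, [5, 5]
push(40) -> [5, 5, 40]
push(23) -> [5, 5, 40, 23]
push(2) -> [5, 5, 40, 23, 2]
push(39) -> [5, 5, 40, 23, 2, 39]
push(29) -> [5, 5, 40, 23, 2, 39, 29]

Final stack: [5, 5, 40, 23, 2, 39, 29]


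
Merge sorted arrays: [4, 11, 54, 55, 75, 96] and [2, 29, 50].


Take 2 from B
Take 4 from A
Take 11 from A
Take 29 from B
Take 50 from B

Merged: [2, 4, 11, 29, 50, 54, 55, 75, 96]


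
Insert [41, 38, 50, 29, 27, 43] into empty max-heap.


Insert 41: [41]
Insert 38: [41, 38]
Insert 50: [50, 38, 41]
Insert 29: [50, 38, 41, 29]
Insert 27: [50, 38, 41, 29, 27]
Insert 43: [50, 38, 43, 29, 27, 41]

Final heap: [50, 38, 43, 29, 27, 41]


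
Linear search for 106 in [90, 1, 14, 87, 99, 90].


i=0: 90!=106
i=1: 1!=106
i=2: 14!=106
i=3: 87!=106
i=4: 99!=106
i=5: 90!=106

Not found, 6 comps


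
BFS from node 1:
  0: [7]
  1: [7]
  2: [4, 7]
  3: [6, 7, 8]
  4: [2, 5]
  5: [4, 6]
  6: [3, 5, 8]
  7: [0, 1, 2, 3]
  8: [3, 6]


Visit 1, enqueue [7]
Visit 7, enqueue [0, 2, 3]
Visit 0, enqueue []
Visit 2, enqueue [4]
Visit 3, enqueue [6, 8]
Visit 4, enqueue [5]
Visit 6, enqueue []
Visit 8, enqueue []
Visit 5, enqueue []

BFS order: [1, 7, 0, 2, 3, 4, 6, 8, 5]


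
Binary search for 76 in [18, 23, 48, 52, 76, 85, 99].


Step 1: lo=0, hi=6, mid=3, val=52
Step 2: lo=4, hi=6, mid=5, val=85
Step 3: lo=4, hi=4, mid=4, val=76

Found at index 4


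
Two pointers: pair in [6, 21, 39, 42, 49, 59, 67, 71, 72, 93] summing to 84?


lo=0(6)+hi=9(93)=99
lo=0(6)+hi=8(72)=78
lo=1(21)+hi=8(72)=93
lo=1(21)+hi=7(71)=92
lo=1(21)+hi=6(67)=88
lo=1(21)+hi=5(59)=80
lo=2(39)+hi=5(59)=98
lo=2(39)+hi=4(49)=88
lo=2(39)+hi=3(42)=81

No pair found


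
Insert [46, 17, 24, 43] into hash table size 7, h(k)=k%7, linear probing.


Insert 46: h=4 -> slot 4
Insert 17: h=3 -> slot 3
Insert 24: h=3, 2 probes -> slot 5
Insert 43: h=1 -> slot 1

Table: [None, 43, None, 17, 46, 24, None]


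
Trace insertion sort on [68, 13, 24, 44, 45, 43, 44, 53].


Initial: [68, 13, 24, 44, 45, 43, 44, 53]
Insert 13: [13, 68, 24, 44, 45, 43, 44, 53]
Insert 24: [13, 24, 68, 44, 45, 43, 44, 53]
Insert 44: [13, 24, 44, 68, 45, 43, 44, 53]
Insert 45: [13, 24, 44, 45, 68, 43, 44, 53]
Insert 43: [13, 24, 43, 44, 45, 68, 44, 53]
Insert 44: [13, 24, 43, 44, 44, 45, 68, 53]
Insert 53: [13, 24, 43, 44, 44, 45, 53, 68]

Sorted: [13, 24, 43, 44, 44, 45, 53, 68]


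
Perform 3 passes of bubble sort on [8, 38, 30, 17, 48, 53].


Initial: [8, 38, 30, 17, 48, 53]
Pass 1: [8, 30, 17, 38, 48, 53] (2 swaps)
Pass 2: [8, 17, 30, 38, 48, 53] (1 swaps)
Pass 3: [8, 17, 30, 38, 48, 53] (0 swaps)

After 3 passes: [8, 17, 30, 38, 48, 53]


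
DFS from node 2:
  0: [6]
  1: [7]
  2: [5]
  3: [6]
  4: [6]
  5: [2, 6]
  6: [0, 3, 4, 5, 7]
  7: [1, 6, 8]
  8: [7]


Visit 2, push [5]
Visit 5, push [6]
Visit 6, push [7, 4, 3, 0]
Visit 0, push []
Visit 3, push []
Visit 4, push []
Visit 7, push [8, 1]
Visit 1, push []
Visit 8, push []

DFS order: [2, 5, 6, 0, 3, 4, 7, 1, 8]


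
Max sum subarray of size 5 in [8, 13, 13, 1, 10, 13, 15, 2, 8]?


[0:5]: 45
[1:6]: 50
[2:7]: 52
[3:8]: 41
[4:9]: 48

Max: 52 at [2:7]


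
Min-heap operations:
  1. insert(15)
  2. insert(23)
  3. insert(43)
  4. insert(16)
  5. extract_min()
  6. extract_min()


insert(15) -> [15]
insert(23) -> [15, 23]
insert(43) -> [15, 23, 43]
insert(16) -> [15, 16, 43, 23]
extract_min()->15, [16, 23, 43]
extract_min()->16, [23, 43]

Final heap: [23, 43]


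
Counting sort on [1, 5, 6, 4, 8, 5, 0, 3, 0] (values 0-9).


Input: [1, 5, 6, 4, 8, 5, 0, 3, 0]
Counts: [2, 1, 0, 1, 1, 2, 1, 0, 1, 0]

Sorted: [0, 0, 1, 3, 4, 5, 5, 6, 8]


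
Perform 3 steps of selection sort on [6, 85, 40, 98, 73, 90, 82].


Initial: [6, 85, 40, 98, 73, 90, 82]
Step 1: min=6 at 0
  Swap: [6, 85, 40, 98, 73, 90, 82]
Step 2: min=40 at 2
  Swap: [6, 40, 85, 98, 73, 90, 82]
Step 3: min=73 at 4
  Swap: [6, 40, 73, 98, 85, 90, 82]

After 3 steps: [6, 40, 73, 98, 85, 90, 82]


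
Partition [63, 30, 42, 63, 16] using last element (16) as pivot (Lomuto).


Pivot: 16
Place pivot at 0: [16, 30, 42, 63, 63]

Partitioned: [16, 30, 42, 63, 63]


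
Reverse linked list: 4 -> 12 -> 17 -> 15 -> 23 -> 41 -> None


Step 1: curr=4, set curr.next=prev(None) | reversed so far: 4
Step 2: curr=12, set curr.next=prev(4) | reversed so far: 12 -> 4
Step 3: curr=17, set curr.next=prev(12) | reversed so far: 17 -> 12 -> 4
Step 4: curr=15, set curr.next=prev(17) | reversed so far: 15 -> 17 -> 12 -> 4
Step 5: curr=23, set curr.next=prev(15) | reversed so far: 23 -> 15 -> 17 -> 12 -> 4
Step 6: curr=41, set curr.next=prev(23) | reversed so far: 41 -> 23 -> 15 -> 17 -> 12 -> 4

41 -> 23 -> 15 -> 17 -> 12 -> 4 -> None


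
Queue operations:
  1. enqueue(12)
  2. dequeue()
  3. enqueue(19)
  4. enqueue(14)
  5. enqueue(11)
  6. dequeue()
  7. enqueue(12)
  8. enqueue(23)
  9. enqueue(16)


enqueue(12) -> [12]
dequeue()->12, []
enqueue(19) -> [19]
enqueue(14) -> [19, 14]
enqueue(11) -> [19, 14, 11]
dequeue()->19, [14, 11]
enqueue(12) -> [14, 11, 12]
enqueue(23) -> [14, 11, 12, 23]
enqueue(16) -> [14, 11, 12, 23, 16]

Final queue: [14, 11, 12, 23, 16]


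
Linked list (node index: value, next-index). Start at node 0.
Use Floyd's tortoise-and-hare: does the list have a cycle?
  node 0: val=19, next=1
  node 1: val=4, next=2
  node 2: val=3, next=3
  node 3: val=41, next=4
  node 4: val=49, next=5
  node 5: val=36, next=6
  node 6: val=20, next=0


Floyd's tortoise (slow, +1) and hare (fast, +2):
  init: slow=0, fast=0
  step 1: slow=1, fast=2
  step 2: slow=2, fast=4
  step 3: slow=3, fast=6
  step 4: slow=4, fast=1
  step 5: slow=5, fast=3
  step 6: slow=6, fast=5
  step 7: slow=0, fast=0
  slow == fast at node 0: cycle detected

Cycle: yes


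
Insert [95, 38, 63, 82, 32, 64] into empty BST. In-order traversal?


Insert 95: root
Insert 38: L from 95
Insert 63: L from 95 -> R from 38
Insert 82: L from 95 -> R from 38 -> R from 63
Insert 32: L from 95 -> L from 38
Insert 64: L from 95 -> R from 38 -> R from 63 -> L from 82

In-order: [32, 38, 63, 64, 82, 95]
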